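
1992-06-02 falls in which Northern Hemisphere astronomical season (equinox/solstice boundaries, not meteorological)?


Date: June 2
Astronomical Spring (approx.; exact equinox/solstice day varies by year): March 20 to June 20
June 2 falls within the Spring window

Spring


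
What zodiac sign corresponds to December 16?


Date: December 16
Conventional tropical zodiac dates: Sagittarius from November 22 onward; Capricorn starts December 22
December 16 falls within the Sagittarius range

Sagittarius


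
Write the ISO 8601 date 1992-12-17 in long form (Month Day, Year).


ISO 1992-12-17 parses as year=1992, month=12, day=17
Month 12 -> December

December 17, 1992


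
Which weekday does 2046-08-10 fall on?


Date: August 10, 2046
Anchor: Jan 1, 2046. With p = 2046 - 1 = 2045: (p + p//4 - p//100 + p//400) mod 7 = (2045 + 511 - 20 + 5) mod 7 = 2541 mod 7 = 0 -> Monday (Mon=0 ... Sun=6)
Days before August (Jan-Jul): 212; offset = 212 + 10 - 1 = 221
Weekday index = (0 + 221) mod 7 = 4

Day of the week: Friday


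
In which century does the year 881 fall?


Century = (year - 1) // 100 + 1
= (881 - 1) // 100 + 1
= 880 // 100 + 1
= 8 + 1

9th century


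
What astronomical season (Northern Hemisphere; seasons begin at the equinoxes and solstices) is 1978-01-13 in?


Date: January 13
Astronomical Winter (approx.; exact equinox/solstice day varies by year): December 21 to March 19
January 13 falls within the Winter window

Winter


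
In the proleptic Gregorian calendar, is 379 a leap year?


Gregorian leap year rule: divisible by 4, but not by 100, unless also by 400.
379 is not divisible by 4 -> not a leap year

No


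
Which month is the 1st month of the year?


Month 1 of 12

January


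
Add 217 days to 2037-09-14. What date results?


Start: 2037-09-14, add 217 days
September 2037 has 30 days: 30 - 14 = 16 days to September 30 -> 201 left
October 2037 has 31 days -> 170 left
November 2037 has 30 days -> 140 left
December 2037 has 31 days -> 109 left
January 2038 has 31 days -> 78 left
February 2038 has 28 days -> 50 left
March 2038 has 31 days -> 19 left
April 2038: 19 <= 30 -> lands on April 19

Result: 2038-04-19


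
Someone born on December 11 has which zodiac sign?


Date: December 11
Conventional tropical zodiac dates: Sagittarius from November 22 onward; Capricorn starts December 22
December 11 falls within the Sagittarius range

Sagittarius


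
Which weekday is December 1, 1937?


Target: December 1, 1937
Anchor: Jan 1, 1937. With p = 1937 - 1 = 1936: (p + p//4 - p//100 + p//400) mod 7 = (1936 + 484 - 19 + 4) mod 7 = 2405 mod 7 = 4 -> Friday (Mon=0 ... Sun=6)
Days before December (Jan-Nov): 334 days
Weekday index = (4 + 334) mod 7 = 2

Wednesday


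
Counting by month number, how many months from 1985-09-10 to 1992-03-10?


From September 1985 to March 1992
7 years * 12 = 84 months, minus 6 months = 78

78 months


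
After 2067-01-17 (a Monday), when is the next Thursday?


Current: Monday
Target: Thursday
Days ahead: 3

Next Thursday: 2067-01-20


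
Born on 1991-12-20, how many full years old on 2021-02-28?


Birth: 1991-12-20
Reference: 2021-02-28
Year difference: 2021 - 1991 = 30
Birthday not yet reached in 2021, subtract 1

29 years old


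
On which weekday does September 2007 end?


September 2007 has 30 days
Anchor: Jan 1, 2007. With p = 2007 - 1 = 2006: (p + p//4 - p//100 + p//400) mod 7 = (2006 + 501 - 20 + 5) mod 7 = 2492 mod 7 = 0 -> Monday (Mon=0 ... Sun=6)
Days before September (Jan-Aug): 243; September 1 index = (0 + 243) mod 7 = 5 -> Saturday
Last day offset: 30 - 1 = 29 days
Weekday index = (5 + 29) mod 7 = 6

Sunday, September 30


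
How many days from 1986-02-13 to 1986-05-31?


From 1986-02-13 to 1986-05-31
1986-02-13: days before February = 31; day of year = 31 + 13 = 44
1986-05-31: days before May = 31 + 28 + 31 + 30 = 120 (1986 is not a leap year); day of year = 120 + 31 = 151
Same year: 151 - 44 = 107

107 days


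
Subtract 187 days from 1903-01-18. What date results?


Start: 1903-01-18, subtract 187 days
Back 18 days from January 18 reaches December 31, 1902 -> 169 left
December 1902 has 31 days -> back to November 30, 1902 -> 138 left
November 1902 has 30 days -> back to October 31, 1902 -> 108 left
October 1902 has 31 days -> back to September 30, 1902 -> 77 left
September 1902 has 30 days -> back to August 31, 1902 -> 47 left
August 1902 has 31 days -> back to July 31, 1902 -> 16 left
July 1902: 31 - 16 = 15 -> lands on July 15

Result: 1902-07-15


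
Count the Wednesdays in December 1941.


December 1941 has 31 days
Anchor: Jan 1, 1941. With p = 1941 - 1 = 1940: (p + p//4 - p//100 + p//400) mod 7 = (1940 + 485 - 19 + 4) mod 7 = 2410 mod 7 = 2 -> Wednesday (Mon=0 ... Sun=6)
Days before December (Jan-Nov): 334; December 1 index = (2 + 334) mod 7 = 0 -> Monday
First Wednesday is December 3
Wednesdays: 3, 10, 17, 24, 31

5 Wednesdays


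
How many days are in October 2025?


October 2025

31 days


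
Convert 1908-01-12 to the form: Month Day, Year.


ISO 1908-01-12 parses as year=1908, month=01, day=12
Month 1 -> January

January 12, 1908


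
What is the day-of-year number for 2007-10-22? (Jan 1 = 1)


Date: October 22, 2007
Days in months 1 through 9: 273
Plus 22 days in October

Day of year: 295


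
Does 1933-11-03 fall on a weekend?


Anchor: Jan 1, 1933. With p = 1933 - 1 = 1932: (p + p//4 - p//100 + p//400) mod 7 = (1932 + 483 - 19 + 4) mod 7 = 2400 mod 7 = 6 -> Sunday (Mon=0 ... Sun=6)
Day of year: 307; offset = 306
Weekday index = (6 + 306) mod 7 = 4 -> Friday
Weekend days: Saturday, Sunday

No


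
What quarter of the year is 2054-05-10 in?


Month: May (month 5)
Q1: Jan-Mar, Q2: Apr-Jun, Q3: Jul-Sep, Q4: Oct-Dec

Q2


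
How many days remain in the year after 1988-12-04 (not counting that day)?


Day of year: 339 of 366
Remaining = 366 - 339

27 days


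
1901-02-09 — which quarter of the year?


Month: February (month 2)
Q1: Jan-Mar, Q2: Apr-Jun, Q3: Jul-Sep, Q4: Oct-Dec

Q1


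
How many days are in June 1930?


June 1930

30 days


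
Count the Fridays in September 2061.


September 2061 has 30 days
Anchor: Jan 1, 2061. With p = 2061 - 1 = 2060: (p + p//4 - p//100 + p//400) mod 7 = (2060 + 515 - 20 + 5) mod 7 = 2560 mod 7 = 5 -> Saturday (Mon=0 ... Sun=6)
Days before September (Jan-Aug): 243; September 1 index = (5 + 243) mod 7 = 3 -> Thursday
First Friday is September 2
Fridays: 2, 9, 16, 23, 30

5 Fridays


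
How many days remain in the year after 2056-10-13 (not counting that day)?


Day of year: 287 of 366
Remaining = 366 - 287

79 days


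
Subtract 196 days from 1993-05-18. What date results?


Start: 1993-05-18, subtract 196 days
Back 18 days from May 18 reaches April 30, 1993 -> 178 left
April 1993 has 30 days -> back to March 31, 1993 -> 148 left
March 1993 has 31 days -> back to February 28, 1993 -> 117 left
February 1993 has 28 days -> back to January 31, 1993 -> 89 left
January 1993 has 31 days -> back to December 31, 1992 -> 58 left
December 1992 has 31 days -> back to November 30, 1992 -> 27 left
November 1992: 30 - 27 = 3 -> lands on November 3

Result: 1992-11-03


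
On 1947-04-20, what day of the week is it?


Date: April 20, 1947
Anchor: Jan 1, 1947. With p = 1947 - 1 = 1946: (p + p//4 - p//100 + p//400) mod 7 = (1946 + 486 - 19 + 4) mod 7 = 2417 mod 7 = 2 -> Wednesday (Mon=0 ... Sun=6)
Days before April (Jan-Mar): 90; offset = 90 + 20 - 1 = 109
Weekday index = (2 + 109) mod 7 = 6

Day of the week: Sunday


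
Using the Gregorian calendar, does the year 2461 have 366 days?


Gregorian leap year rule: divisible by 4, but not by 100, unless also by 400.
2461 is not divisible by 4 -> not a leap year

No


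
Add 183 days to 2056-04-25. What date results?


Start: 2056-04-25, add 183 days
April 2056 has 30 days: 30 - 25 = 5 days to April 30 -> 178 left
May 2056 has 31 days -> 147 left
June 2056 has 30 days -> 117 left
July 2056 has 31 days -> 86 left
August 2056 has 31 days -> 55 left
September 2056 has 30 days -> 25 left
October 2056: 25 <= 31 -> lands on October 25

Result: 2056-10-25


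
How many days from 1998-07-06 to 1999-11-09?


From 1998-07-06 to 1999-11-09
1998-07-06: days before July = 31 + 28 + 31 + 30 + 31 + 30 = 181 (1998 is not a leap year); day of year = 181 + 6 = 187
1999-11-09: days before November = 31 + 28 + 31 + 30 + 31 + 30 + 31 + 31 + 30 + 31 = 304 (1999 is not a leap year); day of year = 304 + 9 = 313
Rest of 1998: 365 - 187 = 178
Total = 178 + 313 = 491

491 days


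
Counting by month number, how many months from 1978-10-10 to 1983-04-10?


From October 1978 to April 1983
5 years * 12 = 60 months, minus 6 months = 54

54 months


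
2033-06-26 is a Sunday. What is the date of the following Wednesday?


Current: Sunday
Target: Wednesday
Days ahead: 3

Next Wednesday: 2033-06-29


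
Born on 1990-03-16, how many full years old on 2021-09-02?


Birth: 1990-03-16
Reference: 2021-09-02
Year difference: 2021 - 1990 = 31

31 years old


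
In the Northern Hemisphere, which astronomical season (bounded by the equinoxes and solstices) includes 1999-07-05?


Date: July 5
Astronomical Summer (approx.; exact equinox/solstice day varies by year): June 21 to September 21
July 5 falls within the Summer window

Summer


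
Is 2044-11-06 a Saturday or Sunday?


Anchor: Jan 1, 2044. With p = 2044 - 1 = 2043: (p + p//4 - p//100 + p//400) mod 7 = (2043 + 510 - 20 + 5) mod 7 = 2538 mod 7 = 4 -> Friday (Mon=0 ... Sun=6)
Day of year: 311; offset = 310
Weekday index = (4 + 310) mod 7 = 6 -> Sunday
Weekend days: Saturday, Sunday

Yes


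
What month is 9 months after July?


July is month 7
7 + 9 = 16; wrap: 16 - 12 = 4

April


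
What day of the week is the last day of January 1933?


January 1933 has 31 days
Anchor: Jan 1, 1933. With p = 1933 - 1 = 1932: (p + p//4 - p//100 + p//400) mod 7 = (1932 + 483 - 19 + 4) mod 7 = 2400 mod 7 = 6 -> Sunday (Mon=0 ... Sun=6)
January 1 is the anchor itself -> Sunday
Last day offset: 31 - 1 = 30 days
Weekday index = (6 + 30) mod 7 = 1

Tuesday, January 31


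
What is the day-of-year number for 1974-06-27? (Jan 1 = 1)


Date: June 27, 1974
Days in months 1 through 5: 151
Plus 27 days in June

Day of year: 178


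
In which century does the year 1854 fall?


Century = (year - 1) // 100 + 1
= (1854 - 1) // 100 + 1
= 1853 // 100 + 1
= 18 + 1

19th century


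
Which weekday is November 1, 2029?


Target: November 1, 2029
Anchor: Jan 1, 2029. With p = 2029 - 1 = 2028: (p + p//4 - p//100 + p//400) mod 7 = (2028 + 507 - 20 + 5) mod 7 = 2520 mod 7 = 0 -> Monday (Mon=0 ... Sun=6)
Days before November (Jan-Oct): 304 days
Weekday index = (0 + 304) mod 7 = 3

Thursday


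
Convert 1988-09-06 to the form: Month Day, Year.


ISO 1988-09-06 parses as year=1988, month=09, day=06
Month 9 -> September

September 6, 1988


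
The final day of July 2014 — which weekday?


July 2014 has 31 days
Anchor: Jan 1, 2014. With p = 2014 - 1 = 2013: (p + p//4 - p//100 + p//400) mod 7 = (2013 + 503 - 20 + 5) mod 7 = 2501 mod 7 = 2 -> Wednesday (Mon=0 ... Sun=6)
Days before July (Jan-Jun): 181; July 1 index = (2 + 181) mod 7 = 1 -> Tuesday
Last day offset: 31 - 1 = 30 days
Weekday index = (1 + 30) mod 7 = 3

Thursday, July 31


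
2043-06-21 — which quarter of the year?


Month: June (month 6)
Q1: Jan-Mar, Q2: Apr-Jun, Q3: Jul-Sep, Q4: Oct-Dec

Q2


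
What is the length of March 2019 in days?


March 2019

31 days


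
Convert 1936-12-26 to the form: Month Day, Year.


ISO 1936-12-26 parses as year=1936, month=12, day=26
Month 12 -> December

December 26, 1936


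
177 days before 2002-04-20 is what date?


Start: 2002-04-20, subtract 177 days
Back 20 days from April 20 reaches March 31, 2002 -> 157 left
March 2002 has 31 days -> back to February 28, 2002 -> 126 left
February 2002 has 28 days -> back to January 31, 2002 -> 98 left
January 2002 has 31 days -> back to December 31, 2001 -> 67 left
December 2001 has 31 days -> back to November 30, 2001 -> 36 left
November 2001 has 30 days -> back to October 31, 2001 -> 6 left
October 2001: 31 - 6 = 25 -> lands on October 25

Result: 2001-10-25


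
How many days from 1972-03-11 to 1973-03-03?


From 1972-03-11 to 1973-03-03
1972-03-11: days before March = 31 + 29 = 60 (1972 is a leap year); day of year = 60 + 11 = 71
1973-03-03: days before March = 31 + 28 = 59 (1973 is not a leap year); day of year = 59 + 3 = 62
Rest of 1972: 366 - 71 = 295
Total = 295 + 62 = 357

357 days


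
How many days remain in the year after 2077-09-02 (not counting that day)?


Day of year: 245 of 365
Remaining = 365 - 245

120 days


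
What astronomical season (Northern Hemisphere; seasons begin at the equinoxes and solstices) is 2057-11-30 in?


Date: November 30
Astronomical Autumn (approx.; exact equinox/solstice day varies by year): September 22 to December 20
November 30 falls within the Autumn window

Autumn


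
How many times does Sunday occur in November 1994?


November 1994 has 30 days
Anchor: Jan 1, 1994. With p = 1994 - 1 = 1993: (p + p//4 - p//100 + p//400) mod 7 = (1993 + 498 - 19 + 4) mod 7 = 2476 mod 7 = 5 -> Saturday (Mon=0 ... Sun=6)
Days before November (Jan-Oct): 304; November 1 index = (5 + 304) mod 7 = 1 -> Tuesday
First Sunday is November 6
Sundays: 6, 13, 20, 27

4 Sundays


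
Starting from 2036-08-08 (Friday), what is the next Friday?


Current: Friday
Target: Friday
Days ahead: 7

Next Friday: 2036-08-15


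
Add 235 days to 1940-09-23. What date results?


Start: 1940-09-23, add 235 days
September 1940 has 30 days: 30 - 23 = 7 days to September 30 -> 228 left
October 1940 has 31 days -> 197 left
November 1940 has 30 days -> 167 left
December 1940 has 31 days -> 136 left
January 1941 has 31 days -> 105 left
February 1941 has 28 days -> 77 left
March 1941 has 31 days -> 46 left
April 1941 has 30 days -> 16 left
May 1941: 16 <= 31 -> lands on May 16

Result: 1941-05-16


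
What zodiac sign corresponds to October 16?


Date: October 16
Conventional tropical zodiac dates: Libra from September 23 onward; Scorpio starts October 23
October 16 falls within the Libra range

Libra


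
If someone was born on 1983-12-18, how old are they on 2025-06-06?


Birth: 1983-12-18
Reference: 2025-06-06
Year difference: 2025 - 1983 = 42
Birthday not yet reached in 2025, subtract 1

41 years old


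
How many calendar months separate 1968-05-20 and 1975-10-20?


From May 1968 to October 1975
7 years * 12 = 84 months, plus 5 months = 89

89 months


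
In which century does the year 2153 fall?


Century = (year - 1) // 100 + 1
= (2153 - 1) // 100 + 1
= 2152 // 100 + 1
= 21 + 1

22nd century


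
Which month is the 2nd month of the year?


Month 2 of 12

February


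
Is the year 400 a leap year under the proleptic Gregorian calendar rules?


Gregorian leap year rule: divisible by 4, but not by 100, unless also by 400.
400 is divisible by 400 -> leap year

Yes


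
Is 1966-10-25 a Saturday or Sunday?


Anchor: Jan 1, 1966. With p = 1966 - 1 = 1965: (p + p//4 - p//100 + p//400) mod 7 = (1965 + 491 - 19 + 4) mod 7 = 2441 mod 7 = 5 -> Saturday (Mon=0 ... Sun=6)
Day of year: 298; offset = 297
Weekday index = (5 + 297) mod 7 = 1 -> Tuesday
Weekend days: Saturday, Sunday

No


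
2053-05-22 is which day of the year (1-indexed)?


Date: May 22, 2053
Days in months 1 through 4: 120
Plus 22 days in May

Day of year: 142


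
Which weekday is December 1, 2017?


Target: December 1, 2017
Anchor: Jan 1, 2017. With p = 2017 - 1 = 2016: (p + p//4 - p//100 + p//400) mod 7 = (2016 + 504 - 20 + 5) mod 7 = 2505 mod 7 = 6 -> Sunday (Mon=0 ... Sun=6)
Days before December (Jan-Nov): 334 days
Weekday index = (6 + 334) mod 7 = 4

Friday


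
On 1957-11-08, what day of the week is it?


Date: November 8, 1957
Anchor: Jan 1, 1957. With p = 1957 - 1 = 1956: (p + p//4 - p//100 + p//400) mod 7 = (1956 + 489 - 19 + 4) mod 7 = 2430 mod 7 = 1 -> Tuesday (Mon=0 ... Sun=6)
Days before November (Jan-Oct): 304; offset = 304 + 8 - 1 = 311
Weekday index = (1 + 311) mod 7 = 4

Day of the week: Friday


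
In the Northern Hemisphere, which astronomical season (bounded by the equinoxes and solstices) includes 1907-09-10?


Date: September 10
Astronomical Summer (approx.; exact equinox/solstice day varies by year): June 21 to September 21
September 10 falls within the Summer window

Summer


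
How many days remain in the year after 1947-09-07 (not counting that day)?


Day of year: 250 of 365
Remaining = 365 - 250

115 days


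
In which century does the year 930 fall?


Century = (year - 1) // 100 + 1
= (930 - 1) // 100 + 1
= 929 // 100 + 1
= 9 + 1

10th century


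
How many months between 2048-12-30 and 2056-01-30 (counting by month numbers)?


From December 2048 to January 2056
8 years * 12 = 96 months, minus 11 months = 85

85 months


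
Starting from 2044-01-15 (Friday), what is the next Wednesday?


Current: Friday
Target: Wednesday
Days ahead: 5

Next Wednesday: 2044-01-20


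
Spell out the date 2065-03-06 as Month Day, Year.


ISO 2065-03-06 parses as year=2065, month=03, day=06
Month 3 -> March

March 6, 2065


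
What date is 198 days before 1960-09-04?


Start: 1960-09-04, subtract 198 days
Back 4 days from September 4 reaches August 31, 1960 -> 194 left
August 1960 has 31 days -> back to July 31, 1960 -> 163 left
July 1960 has 31 days -> back to June 30, 1960 -> 132 left
June 1960 has 30 days -> back to May 31, 1960 -> 102 left
May 1960 has 31 days -> back to April 30, 1960 -> 71 left
April 1960 has 30 days -> back to March 31, 1960 -> 41 left
March 1960 has 31 days -> back to February 29, 1960 -> 10 left
February 1960: 29 - 10 = 19 -> lands on February 19

Result: 1960-02-19


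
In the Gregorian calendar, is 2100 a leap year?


Gregorian leap year rule: divisible by 4, but not by 100, unless also by 400.
2100 is divisible by 100 but not 400 -> not a leap year

No


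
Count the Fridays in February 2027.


February 2027 has 28 days
Anchor: Jan 1, 2027. With p = 2027 - 1 = 2026: (p + p//4 - p//100 + p//400) mod 7 = (2026 + 506 - 20 + 5) mod 7 = 2517 mod 7 = 4 -> Friday (Mon=0 ... Sun=6)
Days before February (Jan): 31; February 1 index = (4 + 31) mod 7 = 0 -> Monday
First Friday is February 5
Fridays: 5, 12, 19, 26

4 Fridays


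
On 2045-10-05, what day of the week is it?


Date: October 5, 2045
Anchor: Jan 1, 2045. With p = 2045 - 1 = 2044: (p + p//4 - p//100 + p//400) mod 7 = (2044 + 511 - 20 + 5) mod 7 = 2540 mod 7 = 6 -> Sunday (Mon=0 ... Sun=6)
Days before October (Jan-Sep): 273; offset = 273 + 5 - 1 = 277
Weekday index = (6 + 277) mod 7 = 3

Day of the week: Thursday


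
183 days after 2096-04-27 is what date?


Start: 2096-04-27, add 183 days
April 2096 has 30 days: 30 - 27 = 3 days to April 30 -> 180 left
May 2096 has 31 days -> 149 left
June 2096 has 30 days -> 119 left
July 2096 has 31 days -> 88 left
August 2096 has 31 days -> 57 left
September 2096 has 30 days -> 27 left
October 2096: 27 <= 31 -> lands on October 27

Result: 2096-10-27


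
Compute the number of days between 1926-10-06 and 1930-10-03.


From 1926-10-06 to 1930-10-03
1926-10-06: days before October = 31 + 28 + 31 + 30 + 31 + 30 + 31 + 31 + 30 = 273 (1926 is not a leap year); day of year = 273 + 6 = 279
1930-10-03: days before October = 31 + 28 + 31 + 30 + 31 + 30 + 31 + 31 + 30 = 273 (1930 is not a leap year); day of year = 273 + 3 = 276
Rest of 1926: 365 - 279 = 86
Full years 1927 (365), 1928 (366), 1929 (365): 1096
Total = 86 + 1096 + 276 = 1458

1458 days


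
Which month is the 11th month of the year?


Month 11 of 12

November


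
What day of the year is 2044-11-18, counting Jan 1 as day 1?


Date: November 18, 2044
Days in months 1 through 10: 305
Plus 18 days in November

Day of year: 323


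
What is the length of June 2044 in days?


June 2044

30 days


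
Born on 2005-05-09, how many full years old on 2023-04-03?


Birth: 2005-05-09
Reference: 2023-04-03
Year difference: 2023 - 2005 = 18
Birthday not yet reached in 2023, subtract 1

17 years old


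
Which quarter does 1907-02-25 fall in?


Month: February (month 2)
Q1: Jan-Mar, Q2: Apr-Jun, Q3: Jul-Sep, Q4: Oct-Dec

Q1


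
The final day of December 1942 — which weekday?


December 1942 has 31 days
Anchor: Jan 1, 1942. With p = 1942 - 1 = 1941: (p + p//4 - p//100 + p//400) mod 7 = (1941 + 485 - 19 + 4) mod 7 = 2411 mod 7 = 3 -> Thursday (Mon=0 ... Sun=6)
Days before December (Jan-Nov): 334; December 1 index = (3 + 334) mod 7 = 1 -> Tuesday
Last day offset: 31 - 1 = 30 days
Weekday index = (1 + 30) mod 7 = 3

Thursday, December 31


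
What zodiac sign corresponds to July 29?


Date: July 29
Conventional tropical zodiac dates: Leo from July 23 onward; Virgo starts August 23
July 29 falls within the Leo range

Leo


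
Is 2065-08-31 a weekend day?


Anchor: Jan 1, 2065. With p = 2065 - 1 = 2064: (p + p//4 - p//100 + p//400) mod 7 = (2064 + 516 - 20 + 5) mod 7 = 2565 mod 7 = 3 -> Thursday (Mon=0 ... Sun=6)
Day of year: 243; offset = 242
Weekday index = (3 + 242) mod 7 = 0 -> Monday
Weekend days: Saturday, Sunday

No


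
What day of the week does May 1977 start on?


Target: May 1, 1977
Anchor: Jan 1, 1977. With p = 1977 - 1 = 1976: (p + p//4 - p//100 + p//400) mod 7 = (1976 + 494 - 19 + 4) mod 7 = 2455 mod 7 = 5 -> Saturday (Mon=0 ... Sun=6)
Days before May (Jan-Apr): 120 days
Weekday index = (5 + 120) mod 7 = 6

Sunday


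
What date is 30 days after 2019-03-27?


Start: 2019-03-27, add 30 days
March 2019 has 31 days: 31 - 27 = 4 days to March 31 -> 26 left
April 2019: 26 <= 30 -> lands on April 26

Result: 2019-04-26


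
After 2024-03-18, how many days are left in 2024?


Day of year: 78 of 366
Remaining = 366 - 78

288 days


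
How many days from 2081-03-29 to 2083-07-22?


From 2081-03-29 to 2083-07-22
2081-03-29: days before March = 31 + 28 = 59 (2081 is not a leap year); day of year = 59 + 29 = 88
2083-07-22: days before July = 31 + 28 + 31 + 30 + 31 + 30 = 181 (2083 is not a leap year); day of year = 181 + 22 = 203
Rest of 2081: 365 - 88 = 277
Full years 2082 (365): 365
Total = 277 + 365 + 203 = 845

845 days


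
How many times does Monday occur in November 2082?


November 2082 has 30 days
Anchor: Jan 1, 2082. With p = 2082 - 1 = 2081: (p + p//4 - p//100 + p//400) mod 7 = (2081 + 520 - 20 + 5) mod 7 = 2586 mod 7 = 3 -> Thursday (Mon=0 ... Sun=6)
Days before November (Jan-Oct): 304; November 1 index = (3 + 304) mod 7 = 6 -> Sunday
First Monday is November 2
Mondays: 2, 9, 16, 23, 30

5 Mondays


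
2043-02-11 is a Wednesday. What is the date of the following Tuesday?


Current: Wednesday
Target: Tuesday
Days ahead: 6

Next Tuesday: 2043-02-17


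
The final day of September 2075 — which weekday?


September 2075 has 30 days
Anchor: Jan 1, 2075. With p = 2075 - 1 = 2074: (p + p//4 - p//100 + p//400) mod 7 = (2074 + 518 - 20 + 5) mod 7 = 2577 mod 7 = 1 -> Tuesday (Mon=0 ... Sun=6)
Days before September (Jan-Aug): 243; September 1 index = (1 + 243) mod 7 = 6 -> Sunday
Last day offset: 30 - 1 = 29 days
Weekday index = (6 + 29) mod 7 = 0

Monday, September 30


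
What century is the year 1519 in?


Century = (year - 1) // 100 + 1
= (1519 - 1) // 100 + 1
= 1518 // 100 + 1
= 15 + 1

16th century


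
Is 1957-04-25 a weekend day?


Anchor: Jan 1, 1957. With p = 1957 - 1 = 1956: (p + p//4 - p//100 + p//400) mod 7 = (1956 + 489 - 19 + 4) mod 7 = 2430 mod 7 = 1 -> Tuesday (Mon=0 ... Sun=6)
Day of year: 115; offset = 114
Weekday index = (1 + 114) mod 7 = 3 -> Thursday
Weekend days: Saturday, Sunday

No


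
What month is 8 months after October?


October is month 10
10 + 8 = 18; wrap: 18 - 12 = 6

June


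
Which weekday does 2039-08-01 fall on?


Date: August 1, 2039
Anchor: Jan 1, 2039. With p = 2039 - 1 = 2038: (p + p//4 - p//100 + p//400) mod 7 = (2038 + 509 - 20 + 5) mod 7 = 2532 mod 7 = 5 -> Saturday (Mon=0 ... Sun=6)
Days before August (Jan-Jul): 212; offset = 212 + 1 - 1 = 212
Weekday index = (5 + 212) mod 7 = 0

Day of the week: Monday


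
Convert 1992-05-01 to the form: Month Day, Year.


ISO 1992-05-01 parses as year=1992, month=05, day=01
Month 5 -> May

May 1, 1992


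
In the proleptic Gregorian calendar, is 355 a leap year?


Gregorian leap year rule: divisible by 4, but not by 100, unless also by 400.
355 is not divisible by 4 -> not a leap year

No


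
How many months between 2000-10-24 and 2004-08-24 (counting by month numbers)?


From October 2000 to August 2004
4 years * 12 = 48 months, minus 2 months = 46

46 months


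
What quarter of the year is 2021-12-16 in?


Month: December (month 12)
Q1: Jan-Mar, Q2: Apr-Jun, Q3: Jul-Sep, Q4: Oct-Dec

Q4


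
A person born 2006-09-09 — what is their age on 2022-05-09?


Birth: 2006-09-09
Reference: 2022-05-09
Year difference: 2022 - 2006 = 16
Birthday not yet reached in 2022, subtract 1

15 years old


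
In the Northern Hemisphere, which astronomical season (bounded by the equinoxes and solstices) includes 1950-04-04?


Date: April 4
Astronomical Spring (approx.; exact equinox/solstice day varies by year): March 20 to June 20
April 4 falls within the Spring window

Spring


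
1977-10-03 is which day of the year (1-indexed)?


Date: October 3, 1977
Days in months 1 through 9: 273
Plus 3 days in October

Day of year: 276


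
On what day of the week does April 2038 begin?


Target: April 1, 2038
Anchor: Jan 1, 2038. With p = 2038 - 1 = 2037: (p + p//4 - p//100 + p//400) mod 7 = (2037 + 509 - 20 + 5) mod 7 = 2531 mod 7 = 4 -> Friday (Mon=0 ... Sun=6)
Days before April (Jan-Mar): 90 days
Weekday index = (4 + 90) mod 7 = 3

Thursday


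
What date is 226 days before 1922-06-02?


Start: 1922-06-02, subtract 226 days
Back 2 days from June 2 reaches May 31, 1922 -> 224 left
May 1922 has 31 days -> back to April 30, 1922 -> 193 left
April 1922 has 30 days -> back to March 31, 1922 -> 163 left
March 1922 has 31 days -> back to February 28, 1922 -> 132 left
February 1922 has 28 days -> back to January 31, 1922 -> 104 left
January 1922 has 31 days -> back to December 31, 1921 -> 73 left
December 1921 has 31 days -> back to November 30, 1921 -> 42 left
November 1921 has 30 days -> back to October 31, 1921 -> 12 left
October 1921: 31 - 12 = 19 -> lands on October 19

Result: 1921-10-19


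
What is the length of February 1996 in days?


February 1996 (leap year: yes)

29 days


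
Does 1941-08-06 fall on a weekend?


Anchor: Jan 1, 1941. With p = 1941 - 1 = 1940: (p + p//4 - p//100 + p//400) mod 7 = (1940 + 485 - 19 + 4) mod 7 = 2410 mod 7 = 2 -> Wednesday (Mon=0 ... Sun=6)
Day of year: 218; offset = 217
Weekday index = (2 + 217) mod 7 = 2 -> Wednesday
Weekend days: Saturday, Sunday

No


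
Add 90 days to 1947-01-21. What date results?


Start: 1947-01-21, add 90 days
January 1947 has 31 days: 31 - 21 = 10 days to January 31 -> 80 left
February 1947 has 28 days -> 52 left
March 1947 has 31 days -> 21 left
April 1947: 21 <= 30 -> lands on April 21

Result: 1947-04-21


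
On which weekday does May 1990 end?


May 1990 has 31 days
Anchor: Jan 1, 1990. With p = 1990 - 1 = 1989: (p + p//4 - p//100 + p//400) mod 7 = (1989 + 497 - 19 + 4) mod 7 = 2471 mod 7 = 0 -> Monday (Mon=0 ... Sun=6)
Days before May (Jan-Apr): 120; May 1 index = (0 + 120) mod 7 = 1 -> Tuesday
Last day offset: 31 - 1 = 30 days
Weekday index = (1 + 30) mod 7 = 3

Thursday, May 31


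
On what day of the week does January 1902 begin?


Target: January 1, 1902
Anchor: Jan 1, 1902. With p = 1902 - 1 = 1901: (p + p//4 - p//100 + p//400) mod 7 = (1901 + 475 - 19 + 4) mod 7 = 2361 mod 7 = 2 -> Wednesday (Mon=0 ... Sun=6)
Offset from anchor: 0 days
Weekday index = (2 + 0) mod 7 = 2

Wednesday


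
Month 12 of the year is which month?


Month 12 of 12

December


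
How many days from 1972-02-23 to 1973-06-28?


From 1972-02-23 to 1973-06-28
1972-02-23: days before February = 31; day of year = 31 + 23 = 54
1973-06-28: days before June = 31 + 28 + 31 + 30 + 31 = 151 (1973 is not a leap year); day of year = 151 + 28 = 179
Rest of 1972: 366 - 54 = 312
Total = 312 + 179 = 491

491 days


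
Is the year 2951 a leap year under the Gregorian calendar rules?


Gregorian leap year rule: divisible by 4, but not by 100, unless also by 400.
2951 is not divisible by 4 -> not a leap year

No


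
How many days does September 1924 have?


September 1924

30 days


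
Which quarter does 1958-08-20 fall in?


Month: August (month 8)
Q1: Jan-Mar, Q2: Apr-Jun, Q3: Jul-Sep, Q4: Oct-Dec

Q3


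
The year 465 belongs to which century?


Century = (year - 1) // 100 + 1
= (465 - 1) // 100 + 1
= 464 // 100 + 1
= 4 + 1

5th century


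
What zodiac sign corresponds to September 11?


Date: September 11
Conventional tropical zodiac dates: Virgo from August 23 onward; Libra starts September 23
September 11 falls within the Virgo range

Virgo


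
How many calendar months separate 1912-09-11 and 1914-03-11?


From September 1912 to March 1914
2 years * 12 = 24 months, minus 6 months = 18

18 months


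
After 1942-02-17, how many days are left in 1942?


Day of year: 48 of 365
Remaining = 365 - 48

317 days


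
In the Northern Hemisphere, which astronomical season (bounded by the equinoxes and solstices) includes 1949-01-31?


Date: January 31
Astronomical Winter (approx.; exact equinox/solstice day varies by year): December 21 to March 19
January 31 falls within the Winter window

Winter


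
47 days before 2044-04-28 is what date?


Start: 2044-04-28, subtract 47 days
Back 28 days from April 28 reaches March 31, 2044 -> 19 left
March 2044: 31 - 19 = 12 -> lands on March 12

Result: 2044-03-12


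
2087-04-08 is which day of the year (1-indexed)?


Date: April 8, 2087
Days in months 1 through 3: 90
Plus 8 days in April

Day of year: 98


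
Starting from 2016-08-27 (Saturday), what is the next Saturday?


Current: Saturday
Target: Saturday
Days ahead: 7

Next Saturday: 2016-09-03


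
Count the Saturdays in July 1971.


July 1971 has 31 days
Anchor: Jan 1, 1971. With p = 1971 - 1 = 1970: (p + p//4 - p//100 + p//400) mod 7 = (1970 + 492 - 19 + 4) mod 7 = 2447 mod 7 = 4 -> Friday (Mon=0 ... Sun=6)
Days before July (Jan-Jun): 181; July 1 index = (4 + 181) mod 7 = 3 -> Thursday
First Saturday is July 3
Saturdays: 3, 10, 17, 24, 31

5 Saturdays


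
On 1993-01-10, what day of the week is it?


Date: January 10, 1993
Anchor: Jan 1, 1993. With p = 1993 - 1 = 1992: (p + p//4 - p//100 + p//400) mod 7 = (1992 + 498 - 19 + 4) mod 7 = 2475 mod 7 = 4 -> Friday (Mon=0 ... Sun=6)
Days into year = 10 - 1 = 9
Weekday index = (4 + 9) mod 7 = 6

Day of the week: Sunday


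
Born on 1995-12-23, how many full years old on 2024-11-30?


Birth: 1995-12-23
Reference: 2024-11-30
Year difference: 2024 - 1995 = 29
Birthday not yet reached in 2024, subtract 1

28 years old


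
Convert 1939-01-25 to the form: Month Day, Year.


ISO 1939-01-25 parses as year=1939, month=01, day=25
Month 1 -> January

January 25, 1939


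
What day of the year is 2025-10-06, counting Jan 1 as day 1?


Date: October 6, 2025
Days in months 1 through 9: 273
Plus 6 days in October

Day of year: 279


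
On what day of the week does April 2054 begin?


Target: April 1, 2054
Anchor: Jan 1, 2054. With p = 2054 - 1 = 2053: (p + p//4 - p//100 + p//400) mod 7 = (2053 + 513 - 20 + 5) mod 7 = 2551 mod 7 = 3 -> Thursday (Mon=0 ... Sun=6)
Days before April (Jan-Mar): 90 days
Weekday index = (3 + 90) mod 7 = 2

Wednesday


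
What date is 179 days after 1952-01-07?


Start: 1952-01-07, add 179 days
January 1952 has 31 days: 31 - 7 = 24 days to January 31 -> 155 left
February 1952 has 29 days -> 126 left
March 1952 has 31 days -> 95 left
April 1952 has 30 days -> 65 left
May 1952 has 31 days -> 34 left
June 1952 has 30 days -> 4 left
July 1952: 4 <= 31 -> lands on July 4

Result: 1952-07-04


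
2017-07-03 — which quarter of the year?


Month: July (month 7)
Q1: Jan-Mar, Q2: Apr-Jun, Q3: Jul-Sep, Q4: Oct-Dec

Q3


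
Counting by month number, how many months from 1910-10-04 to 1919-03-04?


From October 1910 to March 1919
9 years * 12 = 108 months, minus 7 months = 101

101 months


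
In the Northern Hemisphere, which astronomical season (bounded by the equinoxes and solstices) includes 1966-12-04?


Date: December 4
Astronomical Autumn (approx.; exact equinox/solstice day varies by year): September 22 to December 20
December 4 falls within the Autumn window

Autumn


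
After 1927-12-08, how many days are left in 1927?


Day of year: 342 of 365
Remaining = 365 - 342

23 days


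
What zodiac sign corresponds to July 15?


Date: July 15
Conventional tropical zodiac dates: Cancer from June 21 onward; Leo starts July 23
July 15 falls within the Cancer range

Cancer


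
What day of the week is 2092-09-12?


Date: September 12, 2092
Anchor: Jan 1, 2092. With p = 2092 - 1 = 2091: (p + p//4 - p//100 + p//400) mod 7 = (2091 + 522 - 20 + 5) mod 7 = 2598 mod 7 = 1 -> Tuesday (Mon=0 ... Sun=6)
Days before September (Jan-Aug): 244; offset = 244 + 12 - 1 = 255
Weekday index = (1 + 255) mod 7 = 4

Day of the week: Friday


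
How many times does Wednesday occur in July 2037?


July 2037 has 31 days
Anchor: Jan 1, 2037. With p = 2037 - 1 = 2036: (p + p//4 - p//100 + p//400) mod 7 = (2036 + 509 - 20 + 5) mod 7 = 2530 mod 7 = 3 -> Thursday (Mon=0 ... Sun=6)
Days before July (Jan-Jun): 181; July 1 index = (3 + 181) mod 7 = 2 -> Wednesday
First Wednesday is July 1
Wednesdays: 1, 8, 15, 22, 29

5 Wednesdays


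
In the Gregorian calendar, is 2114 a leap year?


Gregorian leap year rule: divisible by 4, but not by 100, unless also by 400.
2114 is not divisible by 4 -> not a leap year

No


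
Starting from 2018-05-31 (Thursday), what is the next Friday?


Current: Thursday
Target: Friday
Days ahead: 1

Next Friday: 2018-06-01


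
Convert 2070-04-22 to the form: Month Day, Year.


ISO 2070-04-22 parses as year=2070, month=04, day=22
Month 4 -> April

April 22, 2070


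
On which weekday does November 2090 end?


November 2090 has 30 days
Anchor: Jan 1, 2090. With p = 2090 - 1 = 2089: (p + p//4 - p//100 + p//400) mod 7 = (2089 + 522 - 20 + 5) mod 7 = 2596 mod 7 = 6 -> Sunday (Mon=0 ... Sun=6)
Days before November (Jan-Oct): 304; November 1 index = (6 + 304) mod 7 = 2 -> Wednesday
Last day offset: 30 - 1 = 29 days
Weekday index = (2 + 29) mod 7 = 3

Thursday, November 30


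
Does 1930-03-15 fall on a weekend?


Anchor: Jan 1, 1930. With p = 1930 - 1 = 1929: (p + p//4 - p//100 + p//400) mod 7 = (1929 + 482 - 19 + 4) mod 7 = 2396 mod 7 = 2 -> Wednesday (Mon=0 ... Sun=6)
Day of year: 74; offset = 73
Weekday index = (2 + 73) mod 7 = 5 -> Saturday
Weekend days: Saturday, Sunday

Yes


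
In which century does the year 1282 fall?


Century = (year - 1) // 100 + 1
= (1282 - 1) // 100 + 1
= 1281 // 100 + 1
= 12 + 1

13th century


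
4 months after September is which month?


September is month 9
9 + 4 = 13; wrap: 13 - 12 = 1

January


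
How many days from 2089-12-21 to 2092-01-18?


From 2089-12-21 to 2092-01-18
2089-12-21: days before December = 31 + 28 + 31 + 30 + 31 + 30 + 31 + 31 + 30 + 31 + 30 = 334 (2089 is not a leap year); day of year = 334 + 21 = 355
2092-01-18: day of year = 18
Rest of 2089: 365 - 355 = 10
Full years 2090 (365), 2091 (365): 730
Total = 10 + 730 + 18 = 758

758 days


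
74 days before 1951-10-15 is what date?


Start: 1951-10-15, subtract 74 days
Back 15 days from October 15 reaches September 30, 1951 -> 59 left
September 1951 has 30 days -> back to August 31, 1951 -> 29 left
August 1951: 31 - 29 = 2 -> lands on August 2

Result: 1951-08-02


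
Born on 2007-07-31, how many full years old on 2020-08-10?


Birth: 2007-07-31
Reference: 2020-08-10
Year difference: 2020 - 2007 = 13

13 years old


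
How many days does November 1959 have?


November 1959

30 days


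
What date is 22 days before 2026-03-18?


Start: 2026-03-18, subtract 22 days
Back 18 days from March 18 reaches February 28, 2026 -> 4 left
February 2026: 28 - 4 = 24 -> lands on February 24

Result: 2026-02-24


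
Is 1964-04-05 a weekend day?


Anchor: Jan 1, 1964. With p = 1964 - 1 = 1963: (p + p//4 - p//100 + p//400) mod 7 = (1963 + 490 - 19 + 4) mod 7 = 2438 mod 7 = 2 -> Wednesday (Mon=0 ... Sun=6)
Day of year: 96; offset = 95
Weekday index = (2 + 95) mod 7 = 6 -> Sunday
Weekend days: Saturday, Sunday

Yes


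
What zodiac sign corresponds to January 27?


Date: January 27
Conventional tropical zodiac dates: Aquarius from January 20 onward; Pisces starts February 19
January 27 falls within the Aquarius range

Aquarius


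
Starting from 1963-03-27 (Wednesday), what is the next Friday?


Current: Wednesday
Target: Friday
Days ahead: 2

Next Friday: 1963-03-29


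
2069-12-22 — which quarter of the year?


Month: December (month 12)
Q1: Jan-Mar, Q2: Apr-Jun, Q3: Jul-Sep, Q4: Oct-Dec

Q4


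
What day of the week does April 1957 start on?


Target: April 1, 1957
Anchor: Jan 1, 1957. With p = 1957 - 1 = 1956: (p + p//4 - p//100 + p//400) mod 7 = (1956 + 489 - 19 + 4) mod 7 = 2430 mod 7 = 1 -> Tuesday (Mon=0 ... Sun=6)
Days before April (Jan-Mar): 90 days
Weekday index = (1 + 90) mod 7 = 0

Monday


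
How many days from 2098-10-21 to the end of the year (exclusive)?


Day of year: 294 of 365
Remaining = 365 - 294

71 days


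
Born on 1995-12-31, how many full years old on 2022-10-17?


Birth: 1995-12-31
Reference: 2022-10-17
Year difference: 2022 - 1995 = 27
Birthday not yet reached in 2022, subtract 1

26 years old


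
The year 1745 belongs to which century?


Century = (year - 1) // 100 + 1
= (1745 - 1) // 100 + 1
= 1744 // 100 + 1
= 17 + 1

18th century


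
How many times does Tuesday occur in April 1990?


April 1990 has 30 days
Anchor: Jan 1, 1990. With p = 1990 - 1 = 1989: (p + p//4 - p//100 + p//400) mod 7 = (1989 + 497 - 19 + 4) mod 7 = 2471 mod 7 = 0 -> Monday (Mon=0 ... Sun=6)
Days before April (Jan-Mar): 90; April 1 index = (0 + 90) mod 7 = 6 -> Sunday
First Tuesday is April 3
Tuesdays: 3, 10, 17, 24

4 Tuesdays


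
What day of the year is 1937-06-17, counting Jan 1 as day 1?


Date: June 17, 1937
Days in months 1 through 5: 151
Plus 17 days in June

Day of year: 168


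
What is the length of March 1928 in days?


March 1928

31 days


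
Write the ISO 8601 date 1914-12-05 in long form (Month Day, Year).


ISO 1914-12-05 parses as year=1914, month=12, day=05
Month 12 -> December

December 5, 1914


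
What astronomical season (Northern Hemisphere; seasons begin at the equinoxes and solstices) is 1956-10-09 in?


Date: October 9
Astronomical Autumn (approx.; exact equinox/solstice day varies by year): September 22 to December 20
October 9 falls within the Autumn window

Autumn


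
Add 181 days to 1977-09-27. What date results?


Start: 1977-09-27, add 181 days
September 1977 has 30 days: 30 - 27 = 3 days to September 30 -> 178 left
October 1977 has 31 days -> 147 left
November 1977 has 30 days -> 117 left
December 1977 has 31 days -> 86 left
January 1978 has 31 days -> 55 left
February 1978 has 28 days -> 27 left
March 1978: 27 <= 31 -> lands on March 27

Result: 1978-03-27


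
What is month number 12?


Month 12 of 12

December


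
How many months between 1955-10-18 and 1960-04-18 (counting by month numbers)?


From October 1955 to April 1960
5 years * 12 = 60 months, minus 6 months = 54

54 months
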